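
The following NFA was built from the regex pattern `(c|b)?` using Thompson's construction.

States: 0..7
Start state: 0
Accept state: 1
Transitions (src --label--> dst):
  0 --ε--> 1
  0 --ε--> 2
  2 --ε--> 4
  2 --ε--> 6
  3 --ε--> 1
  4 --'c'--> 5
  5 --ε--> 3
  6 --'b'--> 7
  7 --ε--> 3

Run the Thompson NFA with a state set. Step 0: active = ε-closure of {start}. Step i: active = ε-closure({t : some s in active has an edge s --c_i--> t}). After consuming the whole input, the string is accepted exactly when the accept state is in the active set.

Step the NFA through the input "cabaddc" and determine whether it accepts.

start: ε-closure({0}) = {0,1,2,4,6}
'c' @ 1: {1,3,5}  [accepting]
'a' @ 2: {}  — no active states
rest 'baddc' ignored (set empty)
end set {} — state 1 not in

Answer: REJECT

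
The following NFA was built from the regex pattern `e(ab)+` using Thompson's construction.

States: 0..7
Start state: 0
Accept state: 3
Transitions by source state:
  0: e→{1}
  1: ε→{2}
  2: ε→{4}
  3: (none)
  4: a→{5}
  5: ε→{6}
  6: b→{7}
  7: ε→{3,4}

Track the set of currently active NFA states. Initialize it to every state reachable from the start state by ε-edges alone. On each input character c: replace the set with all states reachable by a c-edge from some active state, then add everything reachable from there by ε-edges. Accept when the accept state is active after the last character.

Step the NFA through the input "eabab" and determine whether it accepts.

initial (ε-close {0}): {0}
'e' @ 1: {1,2,4}
'a' @ 2: {5,6}
'b' @ 3: {3,4,7}  (accept∈set)
'a' @ 4: {5,6}
'b' @ 5: {3,4,7}  (accept∈set)
after full input: {3,4,7}  (accept=3 in)

Answer: ACCEPT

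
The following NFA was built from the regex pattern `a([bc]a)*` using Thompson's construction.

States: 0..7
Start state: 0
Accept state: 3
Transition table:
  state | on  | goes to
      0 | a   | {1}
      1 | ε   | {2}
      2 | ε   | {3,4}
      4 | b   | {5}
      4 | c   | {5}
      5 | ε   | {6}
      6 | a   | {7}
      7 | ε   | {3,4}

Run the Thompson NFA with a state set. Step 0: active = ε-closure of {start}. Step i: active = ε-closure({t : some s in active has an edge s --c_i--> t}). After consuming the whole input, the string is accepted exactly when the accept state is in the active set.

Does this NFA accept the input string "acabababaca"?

Answer: ACCEPT

Steps:
initial (ε-close {0}): {0}
'a' @ 1: {1,2,3,4}  ✓accept
'c' @ 2: {5,6}
'a' @ 3: {3,4,7}  ✓accept
'b' @ 4: {5,6}
'a' @ 5: {3,4,7}  ✓accept
'b' @ 6: {5,6}
'a' @ 7: {3,4,7}  ✓accept
'b' @ 8: {5,6}
'a' @ 9: {3,4,7}  ✓accept
'c' @ 10: {5,6}
'a' @ 11: {3,4,7}  ✓accept
after full input: {3,4,7}  (accept=3 in)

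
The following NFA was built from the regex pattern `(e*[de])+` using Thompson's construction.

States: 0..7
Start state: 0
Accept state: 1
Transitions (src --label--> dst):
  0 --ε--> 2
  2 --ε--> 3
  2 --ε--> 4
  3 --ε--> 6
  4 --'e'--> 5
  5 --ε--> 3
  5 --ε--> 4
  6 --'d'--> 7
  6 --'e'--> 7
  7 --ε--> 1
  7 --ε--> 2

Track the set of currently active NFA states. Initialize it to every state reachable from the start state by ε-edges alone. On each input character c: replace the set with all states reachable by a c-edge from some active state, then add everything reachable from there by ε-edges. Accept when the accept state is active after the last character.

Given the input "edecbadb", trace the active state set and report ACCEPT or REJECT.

Answer: REJECT

Derivation:
start: ε-closure({0}) = {0,2,3,4,6}
'e' @ 1: {1,2,3,4,5,6,7}  (accept∈set)
'd' @ 2: {1,2,3,4,6,7}  (accept∈set)
'e' @ 3: {1,2,3,4,5,6,7}  (accept∈set)
'c' @ 4: {}  — state set empty
rest 'badb' ignored (set empty)
after full input: {}  (accept=1 not in)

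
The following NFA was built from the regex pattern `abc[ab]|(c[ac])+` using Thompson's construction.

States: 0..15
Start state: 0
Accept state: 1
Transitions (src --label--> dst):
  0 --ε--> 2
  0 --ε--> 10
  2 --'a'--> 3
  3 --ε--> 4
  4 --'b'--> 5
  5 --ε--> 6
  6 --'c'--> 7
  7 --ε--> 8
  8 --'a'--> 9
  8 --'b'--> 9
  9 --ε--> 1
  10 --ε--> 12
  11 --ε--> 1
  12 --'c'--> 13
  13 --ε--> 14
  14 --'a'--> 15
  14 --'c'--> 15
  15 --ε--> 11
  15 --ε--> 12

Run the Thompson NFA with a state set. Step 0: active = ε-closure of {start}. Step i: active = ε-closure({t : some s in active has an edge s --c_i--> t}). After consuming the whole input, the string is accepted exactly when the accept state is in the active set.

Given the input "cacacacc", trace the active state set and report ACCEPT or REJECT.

start: ε-closure({0}) = {0,2,10,12}
'c' @ 1: {13,14}
'a' @ 2: {1,11,12,15}  (accept∈set)
'c' @ 3: {13,14}
'a' @ 4: {1,11,12,15}  (accept∈set)
'c' @ 5: {13,14}
'a' @ 6: {1,11,12,15}  (accept∈set)
'c' @ 7: {13,14}
'c' @ 8: {1,11,12,15}  (accept∈set)
after full input: {1,11,12,15}  (accept=1 in)

Answer: ACCEPT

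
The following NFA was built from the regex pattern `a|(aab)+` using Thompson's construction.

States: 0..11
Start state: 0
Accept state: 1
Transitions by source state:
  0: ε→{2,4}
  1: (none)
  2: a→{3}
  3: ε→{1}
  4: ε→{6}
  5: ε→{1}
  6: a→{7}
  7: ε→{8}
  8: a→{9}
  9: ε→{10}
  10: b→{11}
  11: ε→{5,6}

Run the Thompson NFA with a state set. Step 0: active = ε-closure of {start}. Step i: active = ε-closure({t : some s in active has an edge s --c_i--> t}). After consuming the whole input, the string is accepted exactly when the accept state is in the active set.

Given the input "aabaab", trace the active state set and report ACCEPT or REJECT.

start: ε-closure({0}) = {0,2,4,6}
'a' @ 1: {1,3,7,8}  (accept∈set)
'a' @ 2: {9,10}
'b' @ 3: {1,5,6,11}  (accept∈set)
'a' @ 4: {7,8}
'a' @ 5: {9,10}
'b' @ 6: {1,5,6,11}  (accept∈set)
final: {1,5,6,11}; accept 1 in set

Answer: ACCEPT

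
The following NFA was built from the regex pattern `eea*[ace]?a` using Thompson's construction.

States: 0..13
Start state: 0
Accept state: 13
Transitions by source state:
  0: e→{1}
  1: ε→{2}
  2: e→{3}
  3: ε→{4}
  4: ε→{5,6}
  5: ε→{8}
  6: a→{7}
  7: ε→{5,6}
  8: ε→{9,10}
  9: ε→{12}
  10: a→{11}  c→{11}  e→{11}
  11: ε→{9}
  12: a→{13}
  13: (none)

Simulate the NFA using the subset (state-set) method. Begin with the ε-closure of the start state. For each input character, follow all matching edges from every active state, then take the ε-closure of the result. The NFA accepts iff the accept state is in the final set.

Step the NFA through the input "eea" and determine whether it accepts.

initial (ε-close {0}): {0}
'e' @ 1: {1,2}
'e' @ 2: {3,4,5,6,8,9,10,12}
'a' @ 3: {5,6,7,8,9,10,11,12,13}  ✓accept
after full input: {5,6,7,8,9,10,11,12,13}  (accept=13 in)

Answer: ACCEPT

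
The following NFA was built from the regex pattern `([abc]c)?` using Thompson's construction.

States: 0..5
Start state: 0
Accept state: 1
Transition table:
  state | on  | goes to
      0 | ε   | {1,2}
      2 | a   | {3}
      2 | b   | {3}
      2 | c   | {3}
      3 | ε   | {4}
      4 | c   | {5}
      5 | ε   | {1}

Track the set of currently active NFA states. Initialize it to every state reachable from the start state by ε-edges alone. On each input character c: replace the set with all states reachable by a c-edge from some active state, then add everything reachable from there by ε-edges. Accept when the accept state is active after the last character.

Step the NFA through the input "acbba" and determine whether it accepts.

initial (ε-close {0}): {0,1,2}
'a' @ 1: {3,4}
'c' @ 2: {1,5}  ✓accept
'b' @ 3: {}  — dead — no transitions
rest 'ba' ignored (set empty)
end set {} — state 1 not in

Answer: REJECT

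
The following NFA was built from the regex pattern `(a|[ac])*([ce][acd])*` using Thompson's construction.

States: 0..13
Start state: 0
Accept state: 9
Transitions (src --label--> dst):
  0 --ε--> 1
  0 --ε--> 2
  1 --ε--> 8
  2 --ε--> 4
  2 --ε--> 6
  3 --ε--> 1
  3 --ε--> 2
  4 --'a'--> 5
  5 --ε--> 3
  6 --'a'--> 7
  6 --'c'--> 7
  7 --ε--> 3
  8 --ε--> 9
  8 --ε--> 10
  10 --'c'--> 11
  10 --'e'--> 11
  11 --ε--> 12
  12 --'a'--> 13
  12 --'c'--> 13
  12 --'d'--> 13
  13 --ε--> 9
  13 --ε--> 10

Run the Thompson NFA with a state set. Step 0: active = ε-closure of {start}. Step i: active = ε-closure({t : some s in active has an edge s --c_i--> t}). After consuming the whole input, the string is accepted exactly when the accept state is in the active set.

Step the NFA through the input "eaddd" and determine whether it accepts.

S₀ = ε-closure({0}) = {0,1,2,4,6,8,9,10}
'e' @ 1: {11,12}
'a' @ 2: {9,10,13}  (accept∈set)
'd' @ 3: {}  — no active states
rest 'dd' ignored (set empty)
end set {} — state 9 not in

Answer: REJECT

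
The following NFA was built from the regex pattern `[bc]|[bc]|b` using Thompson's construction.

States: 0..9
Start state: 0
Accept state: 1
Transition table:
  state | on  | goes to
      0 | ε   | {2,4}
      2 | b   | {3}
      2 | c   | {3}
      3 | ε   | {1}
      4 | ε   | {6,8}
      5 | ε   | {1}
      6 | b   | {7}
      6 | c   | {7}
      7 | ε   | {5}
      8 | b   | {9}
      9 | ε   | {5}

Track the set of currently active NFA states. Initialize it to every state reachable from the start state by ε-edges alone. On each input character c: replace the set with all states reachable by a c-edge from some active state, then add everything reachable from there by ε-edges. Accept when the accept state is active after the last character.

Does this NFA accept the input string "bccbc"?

start: ε-closure({0}) = {0,2,4,6,8}
'b' @ 1: {1,3,5,7,9}  ✓accept
'c' @ 2: {}  — no active states
rest 'cbc' ignored (set empty)
after full input: {}  (accept=1 not in)

Answer: REJECT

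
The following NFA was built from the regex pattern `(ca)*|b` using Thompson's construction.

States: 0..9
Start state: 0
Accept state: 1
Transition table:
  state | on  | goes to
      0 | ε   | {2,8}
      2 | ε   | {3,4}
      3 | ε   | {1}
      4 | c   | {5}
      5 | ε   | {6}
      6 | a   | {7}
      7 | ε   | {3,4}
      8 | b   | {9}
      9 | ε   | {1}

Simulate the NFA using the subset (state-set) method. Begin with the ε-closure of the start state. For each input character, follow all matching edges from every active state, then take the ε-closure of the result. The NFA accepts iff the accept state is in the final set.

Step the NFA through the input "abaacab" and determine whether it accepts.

S₀ = ε-closure({0}) = {0,1,2,3,4,8}
'a' @ 1: {}  — dead — no transitions
rest 'baacab' ignored (set empty)
final: {}; accept 1 not in set

Answer: REJECT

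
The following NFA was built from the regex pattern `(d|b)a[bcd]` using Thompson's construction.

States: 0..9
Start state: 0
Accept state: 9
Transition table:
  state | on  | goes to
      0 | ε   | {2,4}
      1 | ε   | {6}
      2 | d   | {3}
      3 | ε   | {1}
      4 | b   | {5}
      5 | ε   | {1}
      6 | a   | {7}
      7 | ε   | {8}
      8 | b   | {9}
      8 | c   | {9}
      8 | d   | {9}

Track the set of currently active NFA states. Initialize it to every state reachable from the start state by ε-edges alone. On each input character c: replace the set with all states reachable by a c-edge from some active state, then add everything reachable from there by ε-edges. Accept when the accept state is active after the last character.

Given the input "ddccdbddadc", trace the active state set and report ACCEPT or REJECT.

Answer: REJECT

Trace:
S₀ = ε-closure({0}) = {0,2,4}
'd' @ 1: {1,3,6}
'd' @ 2: {}  — state set empty
rest 'ccdbddadc' ignored (set empty)
final: {}; accept 9 not in set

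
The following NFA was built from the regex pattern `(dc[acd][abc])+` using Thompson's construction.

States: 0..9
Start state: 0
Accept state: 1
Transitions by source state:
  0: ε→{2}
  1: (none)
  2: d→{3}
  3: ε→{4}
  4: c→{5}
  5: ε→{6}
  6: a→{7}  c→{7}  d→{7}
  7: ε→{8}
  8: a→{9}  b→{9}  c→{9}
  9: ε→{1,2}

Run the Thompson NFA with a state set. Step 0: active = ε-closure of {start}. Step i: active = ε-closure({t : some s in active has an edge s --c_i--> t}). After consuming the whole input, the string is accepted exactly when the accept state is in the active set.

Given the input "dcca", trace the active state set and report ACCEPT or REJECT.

Answer: ACCEPT

Steps:
S₀ = ε-closure({0}) = {0,2}
'd' @ 1: {3,4}
'c' @ 2: {5,6}
'c' @ 3: {7,8}
'a' @ 4: {1,2,9}  [accepting]
end set {1,2,9} — state 1 in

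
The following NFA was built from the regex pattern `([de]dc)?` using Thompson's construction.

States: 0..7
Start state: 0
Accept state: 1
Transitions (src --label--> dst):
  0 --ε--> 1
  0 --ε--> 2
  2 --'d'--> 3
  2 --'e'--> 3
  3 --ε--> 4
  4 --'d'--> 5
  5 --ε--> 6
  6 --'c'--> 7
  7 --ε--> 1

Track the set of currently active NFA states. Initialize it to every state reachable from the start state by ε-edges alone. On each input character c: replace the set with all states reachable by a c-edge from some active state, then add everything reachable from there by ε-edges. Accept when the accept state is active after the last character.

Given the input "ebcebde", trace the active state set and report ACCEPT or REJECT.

S₀ = ε-closure({0}) = {0,1,2}
'e' @ 1: {3,4}
'b' @ 2: {}  — no active states
rest 'cebde' ignored (set empty)
final: {}; accept 1 not in set

Answer: REJECT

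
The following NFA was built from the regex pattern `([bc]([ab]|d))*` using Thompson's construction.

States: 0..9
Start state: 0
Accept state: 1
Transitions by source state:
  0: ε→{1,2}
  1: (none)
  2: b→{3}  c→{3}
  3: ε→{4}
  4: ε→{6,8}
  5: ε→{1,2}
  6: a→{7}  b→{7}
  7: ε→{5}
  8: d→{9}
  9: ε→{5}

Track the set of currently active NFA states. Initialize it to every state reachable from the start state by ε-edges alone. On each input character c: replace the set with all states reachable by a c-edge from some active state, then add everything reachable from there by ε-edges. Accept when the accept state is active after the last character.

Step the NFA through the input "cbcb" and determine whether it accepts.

initial (ε-close {0}): {0,1,2}
'c' @ 1: {3,4,6,8}
'b' @ 2: {1,2,5,7}  [accepting]
'c' @ 3: {3,4,6,8}
'b' @ 4: {1,2,5,7}  [accepting]
after full input: {1,2,5,7}  (accept=1 in)

Answer: ACCEPT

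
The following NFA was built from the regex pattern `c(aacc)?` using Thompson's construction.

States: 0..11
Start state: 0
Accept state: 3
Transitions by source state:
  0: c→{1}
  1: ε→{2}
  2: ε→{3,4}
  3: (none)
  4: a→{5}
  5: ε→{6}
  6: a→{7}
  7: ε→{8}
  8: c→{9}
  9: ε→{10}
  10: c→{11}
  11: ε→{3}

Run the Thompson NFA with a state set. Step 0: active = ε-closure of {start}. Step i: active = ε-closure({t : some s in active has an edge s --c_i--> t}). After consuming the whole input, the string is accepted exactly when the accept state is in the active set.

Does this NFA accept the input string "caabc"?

start: ε-closure({0}) = {0}
'c' @ 1: {1,2,3,4}  ✓accept
'a' @ 2: {5,6}
'a' @ 3: {7,8}
'b' @ 4: {}  — dead — no transitions
rest 'c' ignored (set empty)
end set {} — state 3 not in

Answer: REJECT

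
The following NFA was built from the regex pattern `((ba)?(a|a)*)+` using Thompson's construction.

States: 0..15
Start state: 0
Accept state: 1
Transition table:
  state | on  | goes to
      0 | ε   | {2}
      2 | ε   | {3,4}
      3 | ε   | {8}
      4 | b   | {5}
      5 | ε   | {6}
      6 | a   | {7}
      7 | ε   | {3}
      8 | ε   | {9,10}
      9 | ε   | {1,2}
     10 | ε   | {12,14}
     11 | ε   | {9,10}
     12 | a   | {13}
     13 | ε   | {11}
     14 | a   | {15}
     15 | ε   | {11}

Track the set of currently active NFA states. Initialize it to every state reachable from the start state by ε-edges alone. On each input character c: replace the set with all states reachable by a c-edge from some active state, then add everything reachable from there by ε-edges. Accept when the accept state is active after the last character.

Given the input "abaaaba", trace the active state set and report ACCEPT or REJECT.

S₀ = ε-closure({0}) = {0,1,2,3,4,8,9,10,12,14}
'a' @ 1: {1,2,3,4,8,9,10,11,12,13,14,15}  (accept∈set)
'b' @ 2: {5,6}
'a' @ 3: {1,2,3,4,7,8,9,10,12,14}  (accept∈set)
'a' @ 4: {1,2,3,4,8,9,10,11,12,13,14,15}  (accept∈set)
'a' @ 5: {1,2,3,4,8,9,10,11,12,13,14,15}  (accept∈set)
'b' @ 6: {5,6}
'a' @ 7: {1,2,3,4,7,8,9,10,12,14}  (accept∈set)
after full input: {1,2,3,4,7,8,9,10,12,14}  (accept=1 in)

Answer: ACCEPT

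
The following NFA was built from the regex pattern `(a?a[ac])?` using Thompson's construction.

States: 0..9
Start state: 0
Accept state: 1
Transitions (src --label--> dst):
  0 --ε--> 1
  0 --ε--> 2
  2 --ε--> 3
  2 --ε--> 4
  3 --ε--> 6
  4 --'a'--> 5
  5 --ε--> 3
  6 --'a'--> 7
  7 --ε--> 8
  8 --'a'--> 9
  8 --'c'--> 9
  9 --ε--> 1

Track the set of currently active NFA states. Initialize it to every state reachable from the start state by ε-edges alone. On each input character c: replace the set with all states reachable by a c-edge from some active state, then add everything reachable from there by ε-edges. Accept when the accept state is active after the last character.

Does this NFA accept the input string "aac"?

initial (ε-close {0}): {0,1,2,3,4,6}
'a' @ 1: {3,5,6,7,8}
'a' @ 2: {1,7,8,9}  ✓accept
'c' @ 3: {1,9}  ✓accept
end set {1,9} — state 1 in

Answer: ACCEPT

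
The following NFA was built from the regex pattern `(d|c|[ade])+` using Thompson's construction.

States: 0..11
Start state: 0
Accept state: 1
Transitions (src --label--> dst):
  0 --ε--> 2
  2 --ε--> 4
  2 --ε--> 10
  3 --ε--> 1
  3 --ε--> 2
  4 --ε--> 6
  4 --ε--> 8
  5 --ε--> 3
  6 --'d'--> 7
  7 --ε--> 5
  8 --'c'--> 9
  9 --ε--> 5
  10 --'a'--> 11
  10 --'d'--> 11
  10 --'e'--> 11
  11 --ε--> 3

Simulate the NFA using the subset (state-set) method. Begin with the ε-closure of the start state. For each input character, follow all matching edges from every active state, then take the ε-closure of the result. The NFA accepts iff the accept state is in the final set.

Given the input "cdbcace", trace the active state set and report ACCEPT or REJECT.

S₀ = ε-closure({0}) = {0,2,4,6,8,10}
'c' @ 1: {1,2,3,4,5,6,8,9,10}  ✓accept
'd' @ 2: {1,2,3,4,5,6,7,8,10,11}  ✓accept
'b' @ 3: {}  — dead — no transitions
rest 'cace' ignored (set empty)
final: {}; accept 1 not in set

Answer: REJECT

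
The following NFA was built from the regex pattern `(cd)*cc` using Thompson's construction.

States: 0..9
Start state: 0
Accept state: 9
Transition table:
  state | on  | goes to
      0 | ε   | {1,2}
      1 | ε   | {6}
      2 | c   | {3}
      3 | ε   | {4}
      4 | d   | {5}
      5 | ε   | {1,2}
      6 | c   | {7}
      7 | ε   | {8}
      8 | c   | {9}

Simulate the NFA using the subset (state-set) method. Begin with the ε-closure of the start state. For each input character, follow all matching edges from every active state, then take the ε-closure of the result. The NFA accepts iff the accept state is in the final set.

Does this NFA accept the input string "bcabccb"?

initial (ε-close {0}): {0,1,2,6}
'b' @ 1: {}  — dead — no transitions
rest 'cabccb' ignored (set empty)
end set {} — state 9 not in

Answer: REJECT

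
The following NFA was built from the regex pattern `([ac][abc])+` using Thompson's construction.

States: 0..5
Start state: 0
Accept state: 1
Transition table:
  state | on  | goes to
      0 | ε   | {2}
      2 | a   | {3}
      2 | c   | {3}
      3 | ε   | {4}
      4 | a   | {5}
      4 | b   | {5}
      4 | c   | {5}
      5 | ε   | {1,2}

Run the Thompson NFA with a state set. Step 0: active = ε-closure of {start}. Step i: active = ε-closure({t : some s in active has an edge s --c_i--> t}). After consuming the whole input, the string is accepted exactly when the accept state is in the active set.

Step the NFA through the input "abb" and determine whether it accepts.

Answer: REJECT

Trace:
initial (ε-close {0}): {0,2}
'a' @ 1: {3,4}
'b' @ 2: {1,2,5}  ✓accept
'b' @ 3: {}  — no active states
final: {}; accept 1 not in set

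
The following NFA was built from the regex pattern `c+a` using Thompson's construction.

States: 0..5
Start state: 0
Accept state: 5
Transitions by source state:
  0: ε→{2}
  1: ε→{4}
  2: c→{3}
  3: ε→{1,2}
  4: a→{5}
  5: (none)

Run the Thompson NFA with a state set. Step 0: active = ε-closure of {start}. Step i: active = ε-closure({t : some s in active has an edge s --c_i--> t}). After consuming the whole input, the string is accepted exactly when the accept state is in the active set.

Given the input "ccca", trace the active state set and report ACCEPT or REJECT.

initial (ε-close {0}): {0,2}
'c' @ 1: {1,2,3,4}
'c' @ 2: {1,2,3,4}
'c' @ 3: {1,2,3,4}
'a' @ 4: {5}  ✓accept
end set {5} — state 5 in

Answer: ACCEPT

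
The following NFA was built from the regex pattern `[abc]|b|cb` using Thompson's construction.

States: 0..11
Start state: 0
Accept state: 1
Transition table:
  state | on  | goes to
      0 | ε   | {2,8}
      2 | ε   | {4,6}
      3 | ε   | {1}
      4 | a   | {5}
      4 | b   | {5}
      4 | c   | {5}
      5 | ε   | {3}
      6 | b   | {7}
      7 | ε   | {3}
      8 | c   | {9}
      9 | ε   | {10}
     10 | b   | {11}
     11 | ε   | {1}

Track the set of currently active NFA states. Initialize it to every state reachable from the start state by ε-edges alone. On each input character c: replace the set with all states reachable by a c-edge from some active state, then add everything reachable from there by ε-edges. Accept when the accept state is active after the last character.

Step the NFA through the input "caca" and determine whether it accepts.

start: ε-closure({0}) = {0,2,4,6,8}
'c' @ 1: {1,3,5,9,10}  (accept∈set)
'a' @ 2: {}  — dead — no transitions
rest 'ca' ignored (set empty)
end set {} — state 1 not in

Answer: REJECT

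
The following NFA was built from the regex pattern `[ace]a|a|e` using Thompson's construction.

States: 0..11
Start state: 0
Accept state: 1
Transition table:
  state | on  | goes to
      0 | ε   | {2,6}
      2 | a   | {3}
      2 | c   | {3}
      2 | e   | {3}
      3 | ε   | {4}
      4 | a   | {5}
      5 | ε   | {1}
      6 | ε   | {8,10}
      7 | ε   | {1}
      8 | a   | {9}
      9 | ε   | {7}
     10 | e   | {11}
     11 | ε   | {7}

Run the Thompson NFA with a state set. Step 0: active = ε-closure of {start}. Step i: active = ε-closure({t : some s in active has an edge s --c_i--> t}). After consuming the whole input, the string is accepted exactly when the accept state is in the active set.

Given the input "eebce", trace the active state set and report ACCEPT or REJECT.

Answer: REJECT

Derivation:
initial (ε-close {0}): {0,2,6,8,10}
'e' @ 1: {1,3,4,7,11}  ✓accept
'e' @ 2: {}  — dead — no transitions
rest 'bce' ignored (set empty)
after full input: {}  (accept=1 not in)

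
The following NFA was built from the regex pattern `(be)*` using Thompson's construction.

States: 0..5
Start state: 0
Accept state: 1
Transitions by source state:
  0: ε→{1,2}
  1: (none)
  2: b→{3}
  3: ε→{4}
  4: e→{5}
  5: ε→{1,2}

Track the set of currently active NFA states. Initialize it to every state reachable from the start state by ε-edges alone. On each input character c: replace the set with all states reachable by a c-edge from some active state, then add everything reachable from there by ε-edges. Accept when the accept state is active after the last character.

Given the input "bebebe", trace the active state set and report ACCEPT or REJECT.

Answer: ACCEPT

Steps:
initial (ε-close {0}): {0,1,2}
'b' @ 1: {3,4}
'e' @ 2: {1,2,5}  (accept∈set)
'b' @ 3: {3,4}
'e' @ 4: {1,2,5}  (accept∈set)
'b' @ 5: {3,4}
'e' @ 6: {1,2,5}  (accept∈set)
end set {1,2,5} — state 1 in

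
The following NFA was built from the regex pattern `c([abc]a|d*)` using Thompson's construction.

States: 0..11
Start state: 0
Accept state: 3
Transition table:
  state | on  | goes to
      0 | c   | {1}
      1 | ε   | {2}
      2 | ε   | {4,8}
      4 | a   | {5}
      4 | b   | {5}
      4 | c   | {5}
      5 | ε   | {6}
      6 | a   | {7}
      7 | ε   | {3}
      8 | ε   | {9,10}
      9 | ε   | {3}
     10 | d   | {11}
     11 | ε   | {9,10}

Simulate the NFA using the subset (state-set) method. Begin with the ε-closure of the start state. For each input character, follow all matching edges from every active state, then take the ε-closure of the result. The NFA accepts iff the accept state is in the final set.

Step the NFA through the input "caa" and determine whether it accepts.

Answer: ACCEPT

Steps:
start: ε-closure({0}) = {0}
'c' @ 1: {1,2,3,4,8,9,10}  (accept∈set)
'a' @ 2: {5,6}
'a' @ 3: {3,7}  (accept∈set)
final: {3,7}; accept 3 in set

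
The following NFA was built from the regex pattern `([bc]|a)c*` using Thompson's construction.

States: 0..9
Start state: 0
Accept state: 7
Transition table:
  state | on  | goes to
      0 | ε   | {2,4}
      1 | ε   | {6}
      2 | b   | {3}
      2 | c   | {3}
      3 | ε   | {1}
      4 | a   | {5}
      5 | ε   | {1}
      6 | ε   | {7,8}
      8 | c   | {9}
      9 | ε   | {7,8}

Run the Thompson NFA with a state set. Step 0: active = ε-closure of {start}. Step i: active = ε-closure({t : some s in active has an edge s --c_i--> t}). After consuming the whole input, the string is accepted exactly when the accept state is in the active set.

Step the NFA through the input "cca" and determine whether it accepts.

Answer: REJECT

Derivation:
initial (ε-close {0}): {0,2,4}
'c' @ 1: {1,3,6,7,8}  ✓accept
'c' @ 2: {7,8,9}  ✓accept
'a' @ 3: {}  — dead — no transitions
end set {} — state 7 not in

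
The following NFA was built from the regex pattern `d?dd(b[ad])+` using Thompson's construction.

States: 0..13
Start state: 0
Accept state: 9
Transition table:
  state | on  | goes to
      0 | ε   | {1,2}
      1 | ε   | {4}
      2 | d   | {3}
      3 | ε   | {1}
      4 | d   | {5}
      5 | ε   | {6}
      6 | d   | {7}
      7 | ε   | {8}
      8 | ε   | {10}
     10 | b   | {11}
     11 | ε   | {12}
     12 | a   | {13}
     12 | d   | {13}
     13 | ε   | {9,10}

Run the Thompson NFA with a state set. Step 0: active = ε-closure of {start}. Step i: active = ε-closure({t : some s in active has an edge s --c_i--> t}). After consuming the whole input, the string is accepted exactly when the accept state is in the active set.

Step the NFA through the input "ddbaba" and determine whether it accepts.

S₀ = ε-closure({0}) = {0,1,2,4}
'd' @ 1: {1,3,4,5,6}
'd' @ 2: {5,6,7,8,10}
'b' @ 3: {11,12}
'a' @ 4: {9,10,13}  [accepting]
'b' @ 5: {11,12}
'a' @ 6: {9,10,13}  [accepting]
after full input: {9,10,13}  (accept=9 in)

Answer: ACCEPT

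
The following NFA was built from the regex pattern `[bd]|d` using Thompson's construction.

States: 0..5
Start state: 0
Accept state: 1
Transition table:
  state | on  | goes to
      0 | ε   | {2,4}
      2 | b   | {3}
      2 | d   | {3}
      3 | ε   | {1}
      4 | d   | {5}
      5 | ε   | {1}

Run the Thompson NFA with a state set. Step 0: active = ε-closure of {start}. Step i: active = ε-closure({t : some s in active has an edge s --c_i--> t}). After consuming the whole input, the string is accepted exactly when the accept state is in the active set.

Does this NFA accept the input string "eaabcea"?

initial (ε-close {0}): {0,2,4}
'e' @ 1: {}  — dead — no transitions
rest 'aabcea' ignored (set empty)
after full input: {}  (accept=1 not in)

Answer: REJECT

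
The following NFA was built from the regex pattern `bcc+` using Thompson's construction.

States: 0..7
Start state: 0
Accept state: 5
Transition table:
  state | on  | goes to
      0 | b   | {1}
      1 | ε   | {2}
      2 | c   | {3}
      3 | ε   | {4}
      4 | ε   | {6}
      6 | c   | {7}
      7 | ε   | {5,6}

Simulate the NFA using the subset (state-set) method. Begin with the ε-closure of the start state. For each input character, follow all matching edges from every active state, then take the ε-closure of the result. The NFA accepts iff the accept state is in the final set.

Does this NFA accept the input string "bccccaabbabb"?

start: ε-closure({0}) = {0}
'b' @ 1: {1,2}
'c' @ 2: {3,4,6}
'c' @ 3: {5,6,7}  ✓accept
'c' @ 4: {5,6,7}  ✓accept
'c' @ 5: {5,6,7}  ✓accept
'a' @ 6: {}  — state set empty
rest 'abbabb' ignored (set empty)
after full input: {}  (accept=5 not in)

Answer: REJECT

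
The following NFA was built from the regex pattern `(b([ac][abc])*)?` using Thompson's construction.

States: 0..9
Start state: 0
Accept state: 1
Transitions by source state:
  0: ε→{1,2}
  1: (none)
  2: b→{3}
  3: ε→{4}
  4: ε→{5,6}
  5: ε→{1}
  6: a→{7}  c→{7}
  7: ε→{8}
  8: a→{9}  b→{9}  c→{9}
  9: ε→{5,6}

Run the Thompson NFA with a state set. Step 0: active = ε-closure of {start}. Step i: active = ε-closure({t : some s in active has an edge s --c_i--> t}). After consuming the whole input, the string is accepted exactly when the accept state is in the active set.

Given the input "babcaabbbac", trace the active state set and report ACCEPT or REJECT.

Answer: REJECT

Steps:
initial (ε-close {0}): {0,1,2}
'b' @ 1: {1,3,4,5,6}  ✓accept
'a' @ 2: {7,8}
'b' @ 3: {1,5,6,9}  ✓accept
'c' @ 4: {7,8}
'a' @ 5: {1,5,6,9}  ✓accept
'a' @ 6: {7,8}
'b' @ 7: {1,5,6,9}  ✓accept
'b' @ 8: {}  — no active states
rest 'bac' ignored (set empty)
final: {}; accept 1 not in set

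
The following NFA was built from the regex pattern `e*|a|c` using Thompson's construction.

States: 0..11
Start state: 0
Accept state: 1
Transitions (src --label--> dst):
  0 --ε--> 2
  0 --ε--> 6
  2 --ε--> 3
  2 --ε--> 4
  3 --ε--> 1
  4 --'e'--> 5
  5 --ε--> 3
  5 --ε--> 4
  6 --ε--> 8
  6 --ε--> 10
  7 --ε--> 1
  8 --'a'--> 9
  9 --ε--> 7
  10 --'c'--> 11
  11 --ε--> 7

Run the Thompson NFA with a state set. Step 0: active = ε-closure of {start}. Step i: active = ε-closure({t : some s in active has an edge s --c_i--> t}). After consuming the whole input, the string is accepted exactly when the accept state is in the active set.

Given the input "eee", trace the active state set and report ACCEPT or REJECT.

Answer: ACCEPT

Trace:
start: ε-closure({0}) = {0,1,2,3,4,6,8,10}
'e' @ 1: {1,3,4,5}  ✓accept
'e' @ 2: {1,3,4,5}  ✓accept
'e' @ 3: {1,3,4,5}  ✓accept
end set {1,3,4,5} — state 1 in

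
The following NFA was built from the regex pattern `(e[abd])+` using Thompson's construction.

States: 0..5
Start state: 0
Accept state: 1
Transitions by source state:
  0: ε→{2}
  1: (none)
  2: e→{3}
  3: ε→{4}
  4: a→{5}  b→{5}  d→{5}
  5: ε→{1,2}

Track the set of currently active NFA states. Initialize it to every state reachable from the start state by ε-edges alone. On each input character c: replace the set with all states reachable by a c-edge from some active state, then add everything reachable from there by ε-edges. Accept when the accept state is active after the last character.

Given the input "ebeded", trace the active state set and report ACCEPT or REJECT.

Answer: ACCEPT

Derivation:
start: ε-closure({0}) = {0,2}
'e' @ 1: {3,4}
'b' @ 2: {1,2,5}  (accept∈set)
'e' @ 3: {3,4}
'd' @ 4: {1,2,5}  (accept∈set)
'e' @ 5: {3,4}
'd' @ 6: {1,2,5}  (accept∈set)
end set {1,2,5} — state 1 in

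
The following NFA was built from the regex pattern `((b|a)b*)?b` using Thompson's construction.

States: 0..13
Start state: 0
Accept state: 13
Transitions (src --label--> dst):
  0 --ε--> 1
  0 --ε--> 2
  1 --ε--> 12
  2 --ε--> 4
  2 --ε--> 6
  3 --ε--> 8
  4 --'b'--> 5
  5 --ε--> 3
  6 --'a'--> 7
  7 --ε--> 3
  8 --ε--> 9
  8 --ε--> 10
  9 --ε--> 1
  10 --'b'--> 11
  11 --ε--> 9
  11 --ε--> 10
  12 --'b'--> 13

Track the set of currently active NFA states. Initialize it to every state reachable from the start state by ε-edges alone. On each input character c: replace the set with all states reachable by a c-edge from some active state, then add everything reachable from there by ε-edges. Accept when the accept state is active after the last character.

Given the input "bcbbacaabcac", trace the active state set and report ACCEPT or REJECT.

Answer: REJECT

Steps:
S₀ = ε-closure({0}) = {0,1,2,4,6,12}
'b' @ 1: {1,3,5,8,9,10,12,13}  [accepting]
'c' @ 2: {}  — state set empty
rest 'bbacaabcac' ignored (set empty)
after full input: {}  (accept=13 not in)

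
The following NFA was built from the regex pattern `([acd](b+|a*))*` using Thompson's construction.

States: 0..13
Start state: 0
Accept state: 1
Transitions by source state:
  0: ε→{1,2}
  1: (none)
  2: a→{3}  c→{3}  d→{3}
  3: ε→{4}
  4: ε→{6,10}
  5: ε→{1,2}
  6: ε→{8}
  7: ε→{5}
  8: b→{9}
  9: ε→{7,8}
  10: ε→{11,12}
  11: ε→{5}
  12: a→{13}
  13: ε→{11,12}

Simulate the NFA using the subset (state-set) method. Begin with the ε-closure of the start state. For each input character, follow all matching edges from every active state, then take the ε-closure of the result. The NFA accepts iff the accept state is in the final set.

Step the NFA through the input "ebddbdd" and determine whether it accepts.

Answer: REJECT

Trace:
start: ε-closure({0}) = {0,1,2}
'e' @ 1: {}  — state set empty
rest 'bddbdd' ignored (set empty)
end set {} — state 1 not in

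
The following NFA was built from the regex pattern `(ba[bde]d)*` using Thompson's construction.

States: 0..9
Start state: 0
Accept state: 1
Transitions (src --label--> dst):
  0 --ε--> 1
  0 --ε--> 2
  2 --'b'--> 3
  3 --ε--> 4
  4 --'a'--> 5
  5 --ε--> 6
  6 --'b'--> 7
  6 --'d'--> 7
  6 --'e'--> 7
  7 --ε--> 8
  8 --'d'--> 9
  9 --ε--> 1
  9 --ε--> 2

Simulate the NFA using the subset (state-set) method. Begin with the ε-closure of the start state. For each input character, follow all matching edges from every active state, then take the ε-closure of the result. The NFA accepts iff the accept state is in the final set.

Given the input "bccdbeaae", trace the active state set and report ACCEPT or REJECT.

initial (ε-close {0}): {0,1,2}
'b' @ 1: {3,4}
'c' @ 2: {}  — no active states
rest 'cdbeaae' ignored (set empty)
end set {} — state 1 not in

Answer: REJECT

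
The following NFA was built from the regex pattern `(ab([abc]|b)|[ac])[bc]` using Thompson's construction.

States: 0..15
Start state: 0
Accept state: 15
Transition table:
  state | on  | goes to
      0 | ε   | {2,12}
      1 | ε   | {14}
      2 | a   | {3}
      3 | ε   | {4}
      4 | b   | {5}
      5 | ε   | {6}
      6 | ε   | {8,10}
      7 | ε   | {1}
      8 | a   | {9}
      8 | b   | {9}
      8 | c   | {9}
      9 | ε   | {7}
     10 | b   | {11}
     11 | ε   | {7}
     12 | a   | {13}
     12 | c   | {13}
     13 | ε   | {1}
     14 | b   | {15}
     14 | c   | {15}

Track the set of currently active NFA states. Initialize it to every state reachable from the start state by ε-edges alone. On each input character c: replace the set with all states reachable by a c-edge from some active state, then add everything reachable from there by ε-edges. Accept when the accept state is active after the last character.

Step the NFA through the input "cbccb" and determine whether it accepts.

Answer: REJECT

Steps:
start: ε-closure({0}) = {0,2,12}
'c' @ 1: {1,13,14}
'b' @ 2: {15}  (accept∈set)
'c' @ 3: {}  — dead — no transitions
rest 'cb' ignored (set empty)
end set {} — state 15 not in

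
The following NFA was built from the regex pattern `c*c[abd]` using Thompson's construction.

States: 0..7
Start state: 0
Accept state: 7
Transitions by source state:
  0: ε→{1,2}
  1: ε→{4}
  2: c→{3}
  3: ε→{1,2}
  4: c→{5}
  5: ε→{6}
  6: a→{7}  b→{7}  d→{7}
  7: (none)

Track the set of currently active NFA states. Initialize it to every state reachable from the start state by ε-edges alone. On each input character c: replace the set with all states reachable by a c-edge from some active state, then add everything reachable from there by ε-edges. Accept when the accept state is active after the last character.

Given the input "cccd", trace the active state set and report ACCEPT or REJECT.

initial (ε-close {0}): {0,1,2,4}
'c' @ 1: {1,2,3,4,5,6}
'c' @ 2: {1,2,3,4,5,6}
'c' @ 3: {1,2,3,4,5,6}
'd' @ 4: {7}  ✓accept
final: {7}; accept 7 in set

Answer: ACCEPT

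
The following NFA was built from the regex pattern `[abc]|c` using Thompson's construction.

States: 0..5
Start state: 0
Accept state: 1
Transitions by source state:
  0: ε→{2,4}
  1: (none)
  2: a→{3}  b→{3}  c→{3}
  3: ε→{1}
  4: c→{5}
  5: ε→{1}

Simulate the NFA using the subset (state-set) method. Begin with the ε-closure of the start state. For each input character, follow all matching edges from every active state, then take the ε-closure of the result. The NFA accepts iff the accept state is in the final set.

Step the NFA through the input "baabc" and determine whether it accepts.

Answer: REJECT

Trace:
S₀ = ε-closure({0}) = {0,2,4}
'b' @ 1: {1,3}  ✓accept
'a' @ 2: {}  — dead — no transitions
rest 'abc' ignored (set empty)
after full input: {}  (accept=1 not in)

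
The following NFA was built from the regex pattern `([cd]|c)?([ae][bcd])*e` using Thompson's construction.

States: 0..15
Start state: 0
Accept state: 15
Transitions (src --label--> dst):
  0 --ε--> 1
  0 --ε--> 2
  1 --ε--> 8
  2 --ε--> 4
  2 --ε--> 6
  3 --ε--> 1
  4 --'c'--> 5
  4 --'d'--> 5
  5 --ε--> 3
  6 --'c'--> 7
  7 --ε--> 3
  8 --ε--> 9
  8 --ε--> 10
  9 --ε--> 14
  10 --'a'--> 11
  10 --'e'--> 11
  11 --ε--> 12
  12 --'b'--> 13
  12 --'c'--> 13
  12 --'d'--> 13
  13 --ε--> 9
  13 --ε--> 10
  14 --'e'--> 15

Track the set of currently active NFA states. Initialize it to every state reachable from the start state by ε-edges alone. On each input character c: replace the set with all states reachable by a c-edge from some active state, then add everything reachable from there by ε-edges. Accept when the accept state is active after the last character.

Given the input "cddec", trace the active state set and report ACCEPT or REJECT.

Answer: REJECT

Trace:
start: ε-closure({0}) = {0,1,2,4,6,8,9,10,14}
'c' @ 1: {1,3,5,7,8,9,10,14}
'd' @ 2: {}  — state set empty
rest 'dec' ignored (set empty)
after full input: {}  (accept=15 not in)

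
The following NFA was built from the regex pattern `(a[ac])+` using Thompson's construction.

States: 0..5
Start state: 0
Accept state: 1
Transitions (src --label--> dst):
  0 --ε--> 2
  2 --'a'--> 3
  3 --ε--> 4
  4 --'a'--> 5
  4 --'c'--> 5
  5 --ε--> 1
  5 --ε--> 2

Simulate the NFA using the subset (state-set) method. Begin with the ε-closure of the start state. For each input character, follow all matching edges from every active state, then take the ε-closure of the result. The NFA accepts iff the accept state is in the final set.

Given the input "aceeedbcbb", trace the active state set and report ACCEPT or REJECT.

Answer: REJECT

Steps:
S₀ = ε-closure({0}) = {0,2}
'a' @ 1: {3,4}
'c' @ 2: {1,2,5}  ✓accept
'e' @ 3: {}  — dead — no transitions
rest 'eedbcbb' ignored (set empty)
after full input: {}  (accept=1 not in)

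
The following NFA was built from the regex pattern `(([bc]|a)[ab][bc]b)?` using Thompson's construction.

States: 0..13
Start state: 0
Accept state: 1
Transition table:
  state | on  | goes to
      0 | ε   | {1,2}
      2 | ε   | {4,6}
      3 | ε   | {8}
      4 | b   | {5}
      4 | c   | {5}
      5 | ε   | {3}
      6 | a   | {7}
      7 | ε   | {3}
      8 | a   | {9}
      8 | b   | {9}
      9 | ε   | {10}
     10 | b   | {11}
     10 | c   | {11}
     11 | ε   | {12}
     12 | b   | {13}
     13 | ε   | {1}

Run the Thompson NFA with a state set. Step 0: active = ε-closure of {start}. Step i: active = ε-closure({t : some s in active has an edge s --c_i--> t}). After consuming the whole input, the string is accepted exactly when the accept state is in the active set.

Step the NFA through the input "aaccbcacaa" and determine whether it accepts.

initial (ε-close {0}): {0,1,2,4,6}
'a' @ 1: {3,7,8}
'a' @ 2: {9,10}
'c' @ 3: {11,12}
'c' @ 4: {}  — no active states
rest 'bcacaa' ignored (set empty)
final: {}; accept 1 not in set

Answer: REJECT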